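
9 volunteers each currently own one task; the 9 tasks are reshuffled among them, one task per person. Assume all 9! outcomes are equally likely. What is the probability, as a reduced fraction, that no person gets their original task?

16687/45360

Favorable outcomes: !9 = 133496.
Total outcomes: 9! = 362880.
Probability = 133496/362880 = 16687/45360.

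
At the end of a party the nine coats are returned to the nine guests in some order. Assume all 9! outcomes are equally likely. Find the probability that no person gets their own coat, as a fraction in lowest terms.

Favorable outcomes: !9 = 133496.
Total outcomes: 9! = 362880.
Probability = 133496/362880 = 16687/45360.

16687/45360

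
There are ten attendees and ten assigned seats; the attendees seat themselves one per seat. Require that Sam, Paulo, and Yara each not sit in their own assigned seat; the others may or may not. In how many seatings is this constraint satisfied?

Inclusion-exclusion on the 3 forbidden self-matches:
Σ_{j=0}^{3} (-1)^j C(3,j)(10-j)!
= C(3,0)·10! - C(3,1)·9! + C(3,2)·8! - C(3,3)·7!
= 3628800 - 1088640 + 120960 - 5040
= 2656080

2656080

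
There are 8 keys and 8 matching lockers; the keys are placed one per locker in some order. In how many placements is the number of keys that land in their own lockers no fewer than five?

141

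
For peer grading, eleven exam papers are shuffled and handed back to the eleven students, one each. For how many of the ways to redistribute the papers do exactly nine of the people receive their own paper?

Pick the 9 fixed positions: C(11,9) = 55 ways.
The other 2 form a derangement: !2 = 1.
Total: 55 × 1 = 55.

55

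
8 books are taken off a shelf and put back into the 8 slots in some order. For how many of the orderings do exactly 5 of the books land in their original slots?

112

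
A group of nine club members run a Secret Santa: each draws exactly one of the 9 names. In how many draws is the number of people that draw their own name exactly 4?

5544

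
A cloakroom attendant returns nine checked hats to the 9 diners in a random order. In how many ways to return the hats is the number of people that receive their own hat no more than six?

362843

Sum C(9,i)·!(9-i) for i = 0..6:
  i=0: C(9,0)·!9 = 1·133496 = 133496
  i=1: C(9,1)·!8 = 9·14833 = 133497
  i=2: C(9,2)·!7 = 36·1854 = 66744
  i=3: C(9,3)·!6 = 84·265 = 22260
  i=4: C(9,4)·!5 = 126·44 = 5544
  i=5: C(9,5)·!4 = 126·9 = 1134
  i=6: C(9,6)·!3 = 84·2 = 168
Total = 362843.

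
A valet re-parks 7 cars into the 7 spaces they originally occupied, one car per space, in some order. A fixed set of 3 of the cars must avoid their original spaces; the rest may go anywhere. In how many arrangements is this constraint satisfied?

Let A_j be the event that the j-th constrained one is fixed. By inclusion-exclusion over the 3 events:
Σ_{j=0}^{3} (-1)^j C(3,j)(7-j)!
= C(3,0)·7! - C(3,1)·6! + C(3,2)·5! - C(3,3)·4!
= 5040 - 2160 + 360 - 24
= 3216

3216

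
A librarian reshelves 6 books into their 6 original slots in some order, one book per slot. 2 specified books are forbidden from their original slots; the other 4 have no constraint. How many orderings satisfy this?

Inclusion-exclusion on the 2 forbidden self-matches:
Σ_{j=0}^{2} (-1)^j C(2,j)(6-j)!
= C(2,0)·6! - C(2,1)·5! + C(2,2)·4!
= 720 - 240 + 24
= 504

504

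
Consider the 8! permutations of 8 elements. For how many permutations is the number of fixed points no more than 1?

29665

# with exactly i fixed is C(8,i)·!(8-i); sum over i=0..1:
  i=0: C(8,0)·!8 = 1·14833 = 14833
  i=1: C(8,1)·!7 = 8·1854 = 14832
Total = 29665.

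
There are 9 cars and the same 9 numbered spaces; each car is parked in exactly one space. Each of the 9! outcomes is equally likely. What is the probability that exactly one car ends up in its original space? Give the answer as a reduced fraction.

Favorable outcomes: C(9,1)·!8 = 9·14833 = 133497.
Total outcomes: 9! = 362880.
Probability = 133497/362880 = 2119/5760.

2119/5760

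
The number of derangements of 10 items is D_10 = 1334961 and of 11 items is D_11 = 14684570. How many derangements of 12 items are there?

176214841

D_12 = (12-1)·(D_11 + D_10) = 11·(14684570 + 1334961) = 11·16019531 = 176214841.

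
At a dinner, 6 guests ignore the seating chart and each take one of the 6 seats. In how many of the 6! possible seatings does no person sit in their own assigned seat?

Recurrence: !6 = 6·!5 + (-1)^6.
!6 = 6·44 + 1 = 265

265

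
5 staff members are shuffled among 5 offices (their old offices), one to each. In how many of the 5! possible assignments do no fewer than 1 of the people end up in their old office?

76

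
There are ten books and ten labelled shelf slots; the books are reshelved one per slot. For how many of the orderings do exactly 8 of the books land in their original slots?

45

Choose which 8 of the 10 are fixed: C(10,8) = 45.
The other 2 form a derangement: !2 = 1.
Total: 45 × 1 = 45.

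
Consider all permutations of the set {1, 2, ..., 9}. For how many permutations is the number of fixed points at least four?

# with exactly i fixed is C(9,i)·!(9-i); sum over i=4..9:
  i=4: C(9,4)·!5 = 126·44 = 5544
  i=5: C(9,5)·!4 = 126·9 = 1134
  i=6: C(9,6)·!3 = 84·2 = 168
  i=7: C(9,7)·!2 = 36·1 = 36
  i=8: C(9,8)·!1 = 9·0 = 0
  i=9: C(9,9)·!0 = 1·1 = 1
Total = 6883.

6883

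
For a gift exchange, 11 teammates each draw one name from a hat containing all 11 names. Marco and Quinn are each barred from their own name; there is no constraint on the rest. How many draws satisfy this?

33022080

Inclusion-exclusion on the 2 forbidden self-matches:
Σ_{j=0}^{2} (-1)^j C(2,j)(11-j)!
= C(2,0)·11! - C(2,1)·10! + C(2,2)·9!
= 39916800 - 7257600 + 362880
= 33022080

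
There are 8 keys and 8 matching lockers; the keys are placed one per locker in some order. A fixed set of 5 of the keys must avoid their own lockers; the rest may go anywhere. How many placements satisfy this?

Inclusion-exclusion on the 5 forbidden self-matches:
Σ_{j=0}^{5} (-1)^j C(5,j)(8-j)!
= C(5,0)·8! - C(5,1)·7! + C(5,2)·6! - C(5,3)·5! + C(5,4)·4! - C(5,5)·3!
= 40320 - 25200 + 7200 - 1200 + 120 - 6
= 21234

21234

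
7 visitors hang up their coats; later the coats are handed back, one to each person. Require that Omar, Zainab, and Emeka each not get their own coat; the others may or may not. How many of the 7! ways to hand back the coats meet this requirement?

3216

Inclusion-exclusion on the 3 forbidden self-matches:
Σ_{j=0}^{3} (-1)^j C(3,j)(7-j)!
= C(3,0)·7! - C(3,1)·6! + C(3,2)·5! - C(3,3)·4!
= 5040 - 2160 + 360 - 24
= 3216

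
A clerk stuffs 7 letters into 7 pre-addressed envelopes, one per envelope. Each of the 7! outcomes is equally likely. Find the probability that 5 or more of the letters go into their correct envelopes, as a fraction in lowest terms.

11/2520

Favorable outcomes: Σ_{i≥5} C(7,i)·!(7-i) = 21·1 + 7·0 + 1·1 = 22.
Total outcomes: 7! = 5040.
Probability = 22/5040 = 11/2520.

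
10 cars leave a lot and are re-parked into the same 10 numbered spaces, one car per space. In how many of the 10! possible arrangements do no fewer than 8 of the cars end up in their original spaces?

Sum C(10,i)·!(10-i) for i = 8..10:
  i=8: C(10,8)·!2 = 45·1 = 45
  i=9: C(10,9)·!1 = 10·0 = 0
  i=10: C(10,10)·!0 = 1·1 = 1
Total = 46.

46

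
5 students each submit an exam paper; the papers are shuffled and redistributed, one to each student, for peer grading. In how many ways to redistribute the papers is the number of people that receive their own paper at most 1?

89

# with exactly i fixed is C(5,i)·!(5-i); sum over i=0..1:
  i=0: C(5,0)·!5 = 1·44 = 44
  i=1: C(5,1)·!4 = 5·9 = 45
Total = 89.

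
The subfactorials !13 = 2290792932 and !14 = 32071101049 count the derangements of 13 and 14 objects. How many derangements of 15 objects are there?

481066515734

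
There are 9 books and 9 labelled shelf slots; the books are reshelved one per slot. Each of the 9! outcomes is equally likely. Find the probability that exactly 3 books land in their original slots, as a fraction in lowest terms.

Favorable outcomes: C(9,3)·!6 = 84·265 = 22260.
Total outcomes: 9! = 362880.
Probability = 22260/362880 = 53/864.

53/864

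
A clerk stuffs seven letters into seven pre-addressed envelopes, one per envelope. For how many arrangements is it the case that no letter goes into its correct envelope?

1854

!7 = 7! · Σ_{k=0}^{7} (-1)^k/k!
= 7! - 7!/1! + 7!/2! - 7!/3! + 7!/4! - 7!/5! + 7!/6! - 7!/7!
= 5040 - 5040 + 2520 - 840 + 210 - 42 + 7 - 1
= 1854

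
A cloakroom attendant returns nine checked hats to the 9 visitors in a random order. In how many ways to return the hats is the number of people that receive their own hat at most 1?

266993

# with exactly i fixed is C(9,i)·!(9-i); sum over i=0..1:
  i=0: C(9,0)·!9 = 1·133496 = 133496
  i=1: C(9,1)·!8 = 9·14833 = 133497
Total = 266993.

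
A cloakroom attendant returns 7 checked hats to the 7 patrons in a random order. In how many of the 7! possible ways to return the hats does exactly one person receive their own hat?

Pick the single fixed position: C(7,1) = 7 ways.
The other 6 form a derangement: !6 = 265.
Total: 7 × 265 = 1855.

1855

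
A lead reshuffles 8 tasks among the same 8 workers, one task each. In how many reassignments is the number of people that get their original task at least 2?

Sum C(8,i)·!(8-i) for i = 2..8:
  i=2: C(8,2)·!6 = 28·265 = 7420
  i=3: C(8,3)·!5 = 56·44 = 2464
  i=4: C(8,4)·!4 = 70·9 = 630
  i=5: C(8,5)·!3 = 56·2 = 112
  i=6: C(8,6)·!2 = 28·1 = 28
  i=7: C(8,7)·!1 = 8·0 = 0
  i=8: C(8,8)·!0 = 1·1 = 1
Total = 10655.

10655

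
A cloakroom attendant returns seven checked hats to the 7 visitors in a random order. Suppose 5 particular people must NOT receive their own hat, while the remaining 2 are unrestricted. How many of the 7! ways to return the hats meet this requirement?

2428

Inclusion-exclusion on the 5 forbidden self-matches:
Σ_{j=0}^{5} (-1)^j C(5,j)(7-j)!
= C(5,0)·7! - C(5,1)·6! + C(5,2)·5! - C(5,3)·4! + C(5,4)·3! - C(5,5)·2!
= 5040 - 3600 + 1200 - 240 + 30 - 2
= 2428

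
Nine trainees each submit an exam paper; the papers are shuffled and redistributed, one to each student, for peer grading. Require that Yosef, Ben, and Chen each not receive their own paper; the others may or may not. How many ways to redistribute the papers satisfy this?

Let A_j be the event that the j-th constrained one is fixed. By inclusion-exclusion over the 3 events:
Σ_{j=0}^{3} (-1)^j C(3,j)(9-j)!
= C(3,0)·9! - C(3,1)·8! + C(3,2)·7! - C(3,3)·6!
= 362880 - 120960 + 15120 - 720
= 256320

256320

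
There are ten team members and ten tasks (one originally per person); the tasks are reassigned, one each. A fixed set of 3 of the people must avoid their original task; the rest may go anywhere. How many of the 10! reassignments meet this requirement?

2656080

Inclusion-exclusion on the 3 forbidden self-matches:
Σ_{j=0}^{3} (-1)^j C(3,j)(10-j)!
= C(3,0)·10! - C(3,1)·9! + C(3,2)·8! - C(3,3)·7!
= 3628800 - 1088640 + 120960 - 5040
= 2656080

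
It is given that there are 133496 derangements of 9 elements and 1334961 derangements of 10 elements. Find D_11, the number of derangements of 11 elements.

14684570

D_11 = (11-1)·(D_10 + D_9) = 10·(1334961 + 133496) = 10·1468457 = 14684570.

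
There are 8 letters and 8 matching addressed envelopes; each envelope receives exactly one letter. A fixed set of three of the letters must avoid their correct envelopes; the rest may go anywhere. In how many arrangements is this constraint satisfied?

27240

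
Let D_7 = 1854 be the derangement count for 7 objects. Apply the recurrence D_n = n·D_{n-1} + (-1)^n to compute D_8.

14833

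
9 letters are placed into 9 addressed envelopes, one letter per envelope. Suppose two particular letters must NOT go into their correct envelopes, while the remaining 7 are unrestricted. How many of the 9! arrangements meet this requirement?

287280

Inclusion-exclusion on the 2 forbidden self-matches:
Σ_{j=0}^{2} (-1)^j C(2,j)(9-j)!
= C(2,0)·9! - C(2,1)·8! + C(2,2)·7!
= 362880 - 80640 + 5040
= 287280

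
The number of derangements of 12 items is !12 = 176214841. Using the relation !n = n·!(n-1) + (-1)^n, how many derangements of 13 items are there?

2290792932

!13 = 13·176214841 - 1 = 2290792932.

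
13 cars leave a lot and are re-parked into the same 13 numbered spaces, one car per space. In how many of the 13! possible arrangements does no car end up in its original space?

The number of derangements of 13 is !13 = Σ_{k=0}^{13} (-1)^k·13!/k!
= 13! - 13!/1! + 13!/2! - 13!/3! + 13!/4! - 13!/5! + 13!/6! - 13!/7! + 13!/8! - 13!/9! + 13!/10! - 13!/11! + 13!/12! - 13!/13!
= 6227020800 - 6227020800 + 3113510400 - 1037836800 + 259459200 - 51891840 + 8648640 - 1235520 + 154440 - 17160 + 1716 - 156 + 13 - 1
= 2290792932

2290792932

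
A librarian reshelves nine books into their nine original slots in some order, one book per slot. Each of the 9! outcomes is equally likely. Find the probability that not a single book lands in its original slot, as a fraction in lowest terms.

16687/45360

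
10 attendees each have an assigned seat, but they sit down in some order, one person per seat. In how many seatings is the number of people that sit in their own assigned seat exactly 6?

1890

Pick the 6 fixed positions: C(10,6) = 210 ways.
The remaining 4 must be deranged: !4 = 9.
Total: 210 × 9 = 1890.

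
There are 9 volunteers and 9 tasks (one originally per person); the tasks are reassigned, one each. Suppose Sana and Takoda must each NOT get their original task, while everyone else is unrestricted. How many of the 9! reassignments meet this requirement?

287280

Let A_j be the event that the j-th constrained one is fixed. By inclusion-exclusion over the 2 events:
Σ_{j=0}^{2} (-1)^j C(2,j)(9-j)!
= C(2,0)·9! - C(2,1)·8! + C(2,2)·7!
= 362880 - 80640 + 5040
= 287280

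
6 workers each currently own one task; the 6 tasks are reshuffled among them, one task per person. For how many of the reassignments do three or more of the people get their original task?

56

# with exactly i fixed is C(6,i)·!(6-i); sum over i=3..6:
  i=3: C(6,3)·!3 = 20·2 = 40
  i=4: C(6,4)·!2 = 15·1 = 15
  i=5: C(6,5)·!1 = 6·0 = 0
  i=6: C(6,6)·!0 = 1·1 = 1
Total = 56.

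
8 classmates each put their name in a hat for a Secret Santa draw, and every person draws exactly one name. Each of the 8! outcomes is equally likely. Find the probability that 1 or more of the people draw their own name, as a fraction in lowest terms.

Favorable outcomes: Σ_{i≥1} C(8,i)·!(8-i) = 8·1854 + 28·265 + 56·44 + 70·9 + 56·2 + 28·1 + 8·0 + 1·1 = 25487.
Total outcomes: 8! = 40320.
Probability = 25487/40320 = 3641/5760.

3641/5760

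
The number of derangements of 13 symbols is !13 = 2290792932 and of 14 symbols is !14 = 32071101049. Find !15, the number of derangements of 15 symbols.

481066515734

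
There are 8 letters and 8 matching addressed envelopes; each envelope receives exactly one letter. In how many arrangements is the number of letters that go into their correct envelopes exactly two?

7420

Pick the 2 fixed positions: C(8,2) = 28 ways.
The other 6 form a derangement: !6 = 265.
Total: 28 × 265 = 7420.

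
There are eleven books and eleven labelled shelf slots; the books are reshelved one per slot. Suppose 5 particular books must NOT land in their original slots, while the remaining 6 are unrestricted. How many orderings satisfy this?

Inclusion-exclusion on the 5 forbidden self-matches:
Σ_{j=0}^{5} (-1)^j C(5,j)(11-j)!
= C(5,0)·11! - C(5,1)·10! + C(5,2)·9! - C(5,3)·8! + C(5,4)·7! - C(5,5)·6!
= 39916800 - 18144000 + 3628800 - 403200 + 25200 - 720
= 25022880

25022880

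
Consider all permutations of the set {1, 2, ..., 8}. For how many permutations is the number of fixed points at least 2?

10655

# with exactly i fixed is C(8,i)·!(8-i); sum over i=2..8:
  i=2: C(8,2)·!6 = 28·265 = 7420
  i=3: C(8,3)·!5 = 56·44 = 2464
  i=4: C(8,4)·!4 = 70·9 = 630
  i=5: C(8,5)·!3 = 56·2 = 112
  i=6: C(8,6)·!2 = 28·1 = 28
  i=7: C(8,7)·!1 = 8·0 = 0
  i=8: C(8,8)·!0 = 1·1 = 1
Total = 10655.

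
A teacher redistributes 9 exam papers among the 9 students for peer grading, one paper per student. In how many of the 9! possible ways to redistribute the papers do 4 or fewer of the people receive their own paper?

361541

Sum C(9,i)·!(9-i) for i = 0..4:
  i=0: C(9,0)·!9 = 1·133496 = 133496
  i=1: C(9,1)·!8 = 9·14833 = 133497
  i=2: C(9,2)·!7 = 36·1854 = 66744
  i=3: C(9,3)·!6 = 84·265 = 22260
  i=4: C(9,4)·!5 = 126·44 = 5544
Total = 361541.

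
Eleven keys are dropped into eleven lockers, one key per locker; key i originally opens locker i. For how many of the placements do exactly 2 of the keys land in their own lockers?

7342280

Pick the 2 fixed positions: C(11,2) = 55 ways.
The remaining 9 must be deranged: !9 = 133496.
Total: 55 × 133496 = 7342280.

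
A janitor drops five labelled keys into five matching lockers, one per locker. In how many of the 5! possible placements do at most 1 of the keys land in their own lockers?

89

# with exactly i fixed is C(5,i)·!(5-i); sum over i=0..1:
  i=0: C(5,0)·!5 = 1·44 = 44
  i=1: C(5,1)·!4 = 5·9 = 45
Total = 89.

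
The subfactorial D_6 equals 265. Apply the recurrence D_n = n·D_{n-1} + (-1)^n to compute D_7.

D_7 = 7·265 - 1 = 1854.

1854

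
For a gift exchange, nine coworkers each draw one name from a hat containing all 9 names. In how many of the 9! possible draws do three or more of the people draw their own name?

# with exactly i fixed is C(9,i)·!(9-i); sum over i=3..9:
  i=3: C(9,3)·!6 = 84·265 = 22260
  i=4: C(9,4)·!5 = 126·44 = 5544
  i=5: C(9,5)·!4 = 126·9 = 1134
  i=6: C(9,6)·!3 = 84·2 = 168
  i=7: C(9,7)·!2 = 36·1 = 36
  i=8: C(9,8)·!1 = 9·0 = 0
  i=9: C(9,9)·!0 = 1·1 = 1
Total = 29143.

29143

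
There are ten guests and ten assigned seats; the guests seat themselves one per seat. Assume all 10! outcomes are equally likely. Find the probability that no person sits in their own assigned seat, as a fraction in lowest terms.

Favorable outcomes: !10 = 1334961.
Total outcomes: 10! = 3628800.
Probability = 1334961/3628800 = 16481/44800.

16481/44800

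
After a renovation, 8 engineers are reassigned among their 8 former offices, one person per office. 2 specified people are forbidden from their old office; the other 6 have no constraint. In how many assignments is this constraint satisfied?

Inclusion-exclusion on the 2 forbidden self-matches:
Σ_{j=0}^{2} (-1)^j C(2,j)(8-j)!
= C(2,0)·8! - C(2,1)·7! + C(2,2)·6!
= 40320 - 10080 + 720
= 30960

30960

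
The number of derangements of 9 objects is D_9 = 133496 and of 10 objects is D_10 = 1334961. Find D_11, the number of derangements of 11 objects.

14684570

D_11 = (11-1)·(D_10 + D_9) = 10·(1334961 + 133496) = 10·1468457 = 14684570.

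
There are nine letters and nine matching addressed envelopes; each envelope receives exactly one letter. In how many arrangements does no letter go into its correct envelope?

133496

Recurrence: !9 = 9·!8 + (-1)^9.
!9 = 9·14833 - 1 = 133496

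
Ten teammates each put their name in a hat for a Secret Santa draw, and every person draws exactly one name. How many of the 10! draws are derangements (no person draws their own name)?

By inclusion-exclusion, !10 = Σ (-1)^k · 10!/k! for k=0..10
= 10! - 10!/1! + 10!/2! - 10!/3! + 10!/4! - 10!/5! + 10!/6! - 10!/7! + 10!/8! - 10!/9! + 10!/10!
= 3628800 - 3628800 + 1814400 - 604800 + 151200 - 30240 + 5040 - 720 + 90 - 10 + 1
= 1334961

1334961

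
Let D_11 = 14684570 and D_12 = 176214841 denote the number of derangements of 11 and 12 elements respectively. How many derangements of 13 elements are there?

D_13 = (13-1)·(D_12 + D_11) = 12·(176214841 + 14684570) = 12·190899411 = 2290792932.

2290792932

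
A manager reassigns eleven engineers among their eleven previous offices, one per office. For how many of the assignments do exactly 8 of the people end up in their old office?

Choose which 8 of the 11 are fixed: C(11,8) = 165.
The remaining 3 must be deranged: !3 = 2.
Total: 165 × 2 = 330.

330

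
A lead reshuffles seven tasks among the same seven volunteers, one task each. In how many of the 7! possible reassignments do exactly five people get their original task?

21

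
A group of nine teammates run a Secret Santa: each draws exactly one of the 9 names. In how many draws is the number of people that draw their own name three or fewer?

Sum C(9,i)·!(9-i) for i = 0..3:
  i=0: C(9,0)·!9 = 1·133496 = 133496
  i=1: C(9,1)·!8 = 9·14833 = 133497
  i=2: C(9,2)·!7 = 36·1854 = 66744
  i=3: C(9,3)·!6 = 84·265 = 22260
Total = 355997.

355997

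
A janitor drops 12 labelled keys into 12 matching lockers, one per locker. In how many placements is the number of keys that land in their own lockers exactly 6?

244860

Choose which 6 of the 12 are fixed: C(12,6) = 924.
The other 6 form a derangement: !6 = 265.
Total: 924 × 265 = 244860.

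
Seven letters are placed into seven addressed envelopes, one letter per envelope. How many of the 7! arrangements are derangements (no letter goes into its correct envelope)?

1854

By inclusion-exclusion, !7 = Σ (-1)^k · 7!/k! for k=0..7
= 7! - 7!/1! + 7!/2! - 7!/3! + 7!/4! - 7!/5! + 7!/6! - 7!/7!
= 5040 - 5040 + 2520 - 840 + 210 - 42 + 7 - 1
= 1854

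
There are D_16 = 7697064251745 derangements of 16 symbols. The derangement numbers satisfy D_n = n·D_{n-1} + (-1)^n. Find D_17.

130850092279664

D_17 = 17·7697064251745 - 1 = 130850092279664.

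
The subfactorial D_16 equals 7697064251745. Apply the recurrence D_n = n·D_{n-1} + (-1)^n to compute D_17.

130850092279664

D_17 = 17·7697064251745 - 1 = 130850092279664.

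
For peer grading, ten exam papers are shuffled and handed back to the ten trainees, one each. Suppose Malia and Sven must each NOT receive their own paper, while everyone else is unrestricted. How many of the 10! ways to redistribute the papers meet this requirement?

2943360

Inclusion-exclusion on the 2 forbidden self-matches:
Σ_{j=0}^{2} (-1)^j C(2,j)(10-j)!
= C(2,0)·10! - C(2,1)·9! + C(2,2)·8!
= 3628800 - 725760 + 40320
= 2943360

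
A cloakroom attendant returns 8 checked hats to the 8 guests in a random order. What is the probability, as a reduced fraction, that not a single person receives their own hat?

Favorable outcomes: !8 = 14833.
Total outcomes: 8! = 40320.
Probability = 14833/40320 = 2119/5760.

2119/5760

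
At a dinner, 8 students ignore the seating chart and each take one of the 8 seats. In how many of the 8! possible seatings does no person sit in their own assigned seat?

14833

Recurrence: !8 = 7·(!7 + !6).
!8 = 7·(1854 + 265) = 7·2119 = 14833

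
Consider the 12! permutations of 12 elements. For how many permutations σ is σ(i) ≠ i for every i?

176214841

By inclusion-exclusion, !12 = Σ (-1)^k · 12!/k! for k=0..12
= 12! - 12!/1! + 12!/2! - 12!/3! + 12!/4! - 12!/5! + 12!/6! - 12!/7! + 12!/8! - 12!/9! + 12!/10! - 12!/11! + 12!/12!
= 479001600 - 479001600 + 239500800 - 79833600 + 19958400 - 3991680 + 665280 - 95040 + 11880 - 1320 + 132 - 12 + 1
= 176214841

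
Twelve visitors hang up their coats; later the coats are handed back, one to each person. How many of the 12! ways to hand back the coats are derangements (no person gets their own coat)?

Use !n = n·!(n-1) + (-1)^n.
!12 = 12·14684570 + 1 = 176214841

176214841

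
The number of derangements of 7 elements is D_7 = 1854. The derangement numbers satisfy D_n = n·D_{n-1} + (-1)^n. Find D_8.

14833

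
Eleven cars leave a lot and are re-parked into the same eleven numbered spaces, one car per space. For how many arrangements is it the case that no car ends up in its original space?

14684570

!11 is the nearest integer to 11!/e.
11! = 39916800, and 39916800/e ≈ 14684570.08, so !11 = 14684570.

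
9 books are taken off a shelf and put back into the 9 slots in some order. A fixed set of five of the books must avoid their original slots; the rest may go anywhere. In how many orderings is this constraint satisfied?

Let A_j be the event that the j-th constrained one is fixed. By inclusion-exclusion over the 5 events:
Σ_{j=0}^{5} (-1)^j C(5,j)(9-j)!
= C(5,0)·9! - C(5,1)·8! + C(5,2)·7! - C(5,3)·6! + C(5,4)·5! - C(5,5)·4!
= 362880 - 201600 + 50400 - 7200 + 600 - 24
= 205056

205056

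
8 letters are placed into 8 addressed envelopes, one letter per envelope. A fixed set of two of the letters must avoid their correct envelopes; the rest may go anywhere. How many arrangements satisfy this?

30960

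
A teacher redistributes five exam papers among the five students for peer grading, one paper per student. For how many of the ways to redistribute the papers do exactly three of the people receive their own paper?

10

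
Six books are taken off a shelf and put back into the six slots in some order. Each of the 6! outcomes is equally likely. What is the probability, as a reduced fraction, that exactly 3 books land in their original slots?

Favorable outcomes: C(6,3)·!3 = 20·2 = 40.
Total outcomes: 6! = 720.
Probability = 40/720 = 1/18.

1/18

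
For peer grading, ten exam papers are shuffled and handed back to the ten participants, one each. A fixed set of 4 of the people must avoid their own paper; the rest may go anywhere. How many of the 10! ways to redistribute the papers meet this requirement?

Inclusion-exclusion on the 4 forbidden self-matches:
Σ_{j=0}^{4} (-1)^j C(4,j)(10-j)!
= C(4,0)·10! - C(4,1)·9! + C(4,2)·8! - C(4,3)·7! + C(4,4)·6!
= 3628800 - 1451520 + 241920 - 20160 + 720
= 2399760

2399760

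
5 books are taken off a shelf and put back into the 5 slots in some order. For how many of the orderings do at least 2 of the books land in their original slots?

31

Sum C(5,i)·!(5-i) for i = 2..5:
  i=2: C(5,2)·!3 = 10·2 = 20
  i=3: C(5,3)·!2 = 10·1 = 10
  i=4: C(5,4)·!1 = 5·0 = 0
  i=5: C(5,5)·!0 = 1·1 = 1
Total = 31.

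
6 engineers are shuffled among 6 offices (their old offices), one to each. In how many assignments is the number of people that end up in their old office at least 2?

191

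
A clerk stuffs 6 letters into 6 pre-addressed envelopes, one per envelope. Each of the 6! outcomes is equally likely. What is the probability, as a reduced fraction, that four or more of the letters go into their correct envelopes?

1/45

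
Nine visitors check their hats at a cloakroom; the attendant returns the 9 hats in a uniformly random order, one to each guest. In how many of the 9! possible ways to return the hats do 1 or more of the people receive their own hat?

Sum C(9,i)·!(9-i) for i = 1..9:
  i=1: C(9,1)·!8 = 9·14833 = 133497
  i=2: C(9,2)·!7 = 36·1854 = 66744
  i=3: C(9,3)·!6 = 84·265 = 22260
  i=4: C(9,4)·!5 = 126·44 = 5544
  i=5: C(9,5)·!4 = 126·9 = 1134
  i=6: C(9,6)·!3 = 84·2 = 168
  i=7: C(9,7)·!2 = 36·1 = 36
  i=8: C(9,8)·!1 = 9·0 = 0
  i=9: C(9,9)·!0 = 1·1 = 1
Total = 229384.

229384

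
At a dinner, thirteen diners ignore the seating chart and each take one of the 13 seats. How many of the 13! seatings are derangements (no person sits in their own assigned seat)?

2290792932

Recurrence: !13 = 12·(!12 + !11).
!13 = 12·(176214841 + 14684570) = 12·190899411 = 2290792932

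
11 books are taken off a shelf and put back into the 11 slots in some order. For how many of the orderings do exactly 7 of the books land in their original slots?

2970

Choose which 7 of the 11 are fixed: C(11,7) = 330.
The remaining 4 must be deranged: !4 = 9.
Total: 330 × 9 = 2970.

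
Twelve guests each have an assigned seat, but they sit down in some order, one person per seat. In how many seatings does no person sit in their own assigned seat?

176214841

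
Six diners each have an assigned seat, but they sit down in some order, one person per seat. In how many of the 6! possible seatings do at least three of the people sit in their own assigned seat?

Sum C(6,i)·!(6-i) for i = 3..6:
  i=3: C(6,3)·!3 = 20·2 = 40
  i=4: C(6,4)·!2 = 15·1 = 15
  i=5: C(6,5)·!1 = 6·0 = 0
  i=6: C(6,6)·!0 = 1·1 = 1
Total = 56.

56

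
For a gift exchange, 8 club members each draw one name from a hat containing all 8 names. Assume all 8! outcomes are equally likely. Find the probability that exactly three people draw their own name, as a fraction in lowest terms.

11/180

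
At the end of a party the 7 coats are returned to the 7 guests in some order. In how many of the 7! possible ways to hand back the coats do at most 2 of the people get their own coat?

# with exactly i fixed is C(7,i)·!(7-i); sum over i=0..2:
  i=0: C(7,0)·!7 = 1·1854 = 1854
  i=1: C(7,1)·!6 = 7·265 = 1855
  i=2: C(7,2)·!5 = 21·44 = 924
Total = 4633.

4633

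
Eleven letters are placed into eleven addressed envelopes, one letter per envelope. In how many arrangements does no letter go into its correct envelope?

14684570

The subfactorial !11 = [11!/e] (nearest integer).
11! = 39916800, and 39916800/e ≈ 14684570.08, so !11 = 14684570.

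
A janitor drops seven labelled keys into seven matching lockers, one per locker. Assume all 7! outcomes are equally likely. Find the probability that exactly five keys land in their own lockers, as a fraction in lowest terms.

1/240

Favorable outcomes: C(7,5)·!2 = 21·1 = 21.
Total outcomes: 7! = 5040.
Probability = 21/5040 = 1/240.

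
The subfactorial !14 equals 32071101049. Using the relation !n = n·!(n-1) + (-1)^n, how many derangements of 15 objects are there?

481066515734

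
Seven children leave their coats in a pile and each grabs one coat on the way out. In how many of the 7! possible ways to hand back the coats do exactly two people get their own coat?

Pick the 2 fixed positions: C(7,2) = 21 ways.
The other 5 form a derangement: !5 = 44.
Total: 21 × 44 = 924.

924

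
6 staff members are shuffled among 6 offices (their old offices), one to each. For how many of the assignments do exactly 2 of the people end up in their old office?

135

Pick the 2 fixed positions: C(6,2) = 15 ways.
The remaining 4 must be deranged: !4 = 9.
Total: 15 × 9 = 135.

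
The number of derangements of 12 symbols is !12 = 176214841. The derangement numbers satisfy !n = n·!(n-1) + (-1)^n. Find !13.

!13 = 13·176214841 - 1 = 2290792932.

2290792932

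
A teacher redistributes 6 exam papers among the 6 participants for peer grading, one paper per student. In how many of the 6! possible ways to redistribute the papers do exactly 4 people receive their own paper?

15

Pick the 4 fixed positions: C(6,4) = 15 ways.
The remaining 2 must be deranged: !2 = 1.
Total: 15 × 1 = 15.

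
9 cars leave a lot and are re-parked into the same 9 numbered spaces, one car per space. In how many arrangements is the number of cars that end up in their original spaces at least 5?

1339

Sum C(9,i)·!(9-i) for i = 5..9:
  i=5: C(9,5)·!4 = 126·9 = 1134
  i=6: C(9,6)·!3 = 84·2 = 168
  i=7: C(9,7)·!2 = 36·1 = 36
  i=8: C(9,8)·!1 = 9·0 = 0
  i=9: C(9,9)·!0 = 1·1 = 1
Total = 1339.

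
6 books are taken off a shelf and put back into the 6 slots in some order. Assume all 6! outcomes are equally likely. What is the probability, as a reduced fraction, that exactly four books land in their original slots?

Favorable outcomes: C(6,4)·!2 = 15·1 = 15.
Total outcomes: 6! = 720.
Probability = 15/720 = 1/48.

1/48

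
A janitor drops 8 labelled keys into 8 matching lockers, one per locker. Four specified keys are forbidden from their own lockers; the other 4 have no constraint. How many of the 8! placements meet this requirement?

Let A_j be the event that the j-th constrained one is fixed. By inclusion-exclusion over the 4 events:
Σ_{j=0}^{4} (-1)^j C(4,j)(8-j)!
= C(4,0)·8! - C(4,1)·7! + C(4,2)·6! - C(4,3)·5! + C(4,4)·4!
= 40320 - 20160 + 4320 - 480 + 24
= 24024

24024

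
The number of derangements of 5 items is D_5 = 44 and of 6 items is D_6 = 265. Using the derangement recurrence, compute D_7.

D_7 = (7-1)·(D_6 + D_5) = 6·(265 + 44) = 6·309 = 1854.

1854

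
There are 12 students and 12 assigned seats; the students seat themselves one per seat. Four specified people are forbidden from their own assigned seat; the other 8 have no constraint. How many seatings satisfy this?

Inclusion-exclusion on the 4 forbidden self-matches:
Σ_{j=0}^{4} (-1)^j C(4,j)(12-j)!
= C(4,0)·12! - C(4,1)·11! + C(4,2)·10! - C(4,3)·9! + C(4,4)·8!
= 479001600 - 159667200 + 21772800 - 1451520 + 40320
= 339696000

339696000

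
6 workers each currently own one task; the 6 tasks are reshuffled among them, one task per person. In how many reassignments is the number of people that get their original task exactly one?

264

Pick the single fixed position: C(6,1) = 6 ways.
The other 5 form a derangement: !5 = 44.
Total: 6 × 44 = 264.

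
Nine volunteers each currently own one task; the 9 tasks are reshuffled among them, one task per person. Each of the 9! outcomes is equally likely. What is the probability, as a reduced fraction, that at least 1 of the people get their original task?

Favorable outcomes: Σ_{i≥1} C(9,i)·!(9-i) = 9·14833 + 36·1854 + 84·265 + 126·44 + 126·9 + 84·2 + 36·1 + 9·0 + 1·1 = 229384.
Total outcomes: 9! = 362880.
Probability = 229384/362880 = 28673/45360.

28673/45360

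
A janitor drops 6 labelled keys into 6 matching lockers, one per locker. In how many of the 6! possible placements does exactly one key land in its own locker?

Pick the single fixed position: C(6,1) = 6 ways.
The remaining 5 must be deranged: !5 = 44.
Total: 6 × 44 = 264.

264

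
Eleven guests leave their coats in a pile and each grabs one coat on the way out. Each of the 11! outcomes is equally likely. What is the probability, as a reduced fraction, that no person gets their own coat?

1468457/3991680

Favorable outcomes: !11 = 14684570.
Total outcomes: 11! = 39916800.
Probability = 14684570/39916800 = 1468457/3991680.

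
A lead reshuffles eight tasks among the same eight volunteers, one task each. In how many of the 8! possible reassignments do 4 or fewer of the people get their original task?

40179

# with exactly i fixed is C(8,i)·!(8-i); sum over i=0..4:
  i=0: C(8,0)·!8 = 1·14833 = 14833
  i=1: C(8,1)·!7 = 8·1854 = 14832
  i=2: C(8,2)·!6 = 28·265 = 7420
  i=3: C(8,3)·!5 = 56·44 = 2464
  i=4: C(8,4)·!4 = 70·9 = 630
Total = 40179.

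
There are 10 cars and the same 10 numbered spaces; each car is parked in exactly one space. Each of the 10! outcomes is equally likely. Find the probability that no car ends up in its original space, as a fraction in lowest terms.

Favorable outcomes: !10 = 1334961.
Total outcomes: 10! = 3628800.
Probability = 1334961/3628800 = 16481/44800.

16481/44800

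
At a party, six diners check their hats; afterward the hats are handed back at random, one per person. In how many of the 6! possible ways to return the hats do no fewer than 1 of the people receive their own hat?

455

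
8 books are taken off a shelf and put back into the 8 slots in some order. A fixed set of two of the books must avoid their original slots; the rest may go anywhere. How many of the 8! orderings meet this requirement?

Let A_j be the event that the j-th constrained one is fixed. By inclusion-exclusion over the 2 events:
Σ_{j=0}^{2} (-1)^j C(2,j)(8-j)!
= C(2,0)·8! - C(2,1)·7! + C(2,2)·6!
= 40320 - 10080 + 720
= 30960

30960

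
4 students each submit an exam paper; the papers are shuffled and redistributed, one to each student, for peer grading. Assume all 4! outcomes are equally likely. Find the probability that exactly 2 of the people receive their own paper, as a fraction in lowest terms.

1/4

Favorable outcomes: C(4,2)·!2 = 6·1 = 6.
Total outcomes: 4! = 24.
Probability = 6/24 = 1/4.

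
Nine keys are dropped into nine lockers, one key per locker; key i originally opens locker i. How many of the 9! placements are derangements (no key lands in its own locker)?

133496

!9 = 9! · Σ_{k=0}^{9} (-1)^k/k!
= 9! - 9!/1! + 9!/2! - 9!/3! + 9!/4! - 9!/5! + 9!/6! - 9!/7! + 9!/8! - 9!/9!
= 362880 - 362880 + 181440 - 60480 + 15120 - 3024 + 504 - 72 + 9 - 1
= 133496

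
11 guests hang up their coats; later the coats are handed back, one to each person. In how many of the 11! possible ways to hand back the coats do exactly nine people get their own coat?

55

Pick the 9 fixed positions: C(11,9) = 55 ways.
The other 2 form a derangement: !2 = 1.
Total: 55 × 1 = 55.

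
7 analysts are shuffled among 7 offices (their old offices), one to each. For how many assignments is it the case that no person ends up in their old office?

The number of derangements of 7 is !7 = Σ_{k=0}^{7} (-1)^k·7!/k!
= 7! - 7!/1! + 7!/2! - 7!/3! + 7!/4! - 7!/5! + 7!/6! - 7!/7!
= 5040 - 5040 + 2520 - 840 + 210 - 42 + 7 - 1
= 1854

1854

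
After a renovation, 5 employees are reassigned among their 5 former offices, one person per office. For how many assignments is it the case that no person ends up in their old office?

44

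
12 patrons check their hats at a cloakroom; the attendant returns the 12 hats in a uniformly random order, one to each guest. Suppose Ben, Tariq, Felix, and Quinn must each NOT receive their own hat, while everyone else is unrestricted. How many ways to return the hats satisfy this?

339696000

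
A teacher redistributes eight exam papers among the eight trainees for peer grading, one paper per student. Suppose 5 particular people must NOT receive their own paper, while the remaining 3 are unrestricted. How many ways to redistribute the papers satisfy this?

21234

Let A_j be the event that the j-th constrained one is fixed. By inclusion-exclusion over the 5 events:
Σ_{j=0}^{5} (-1)^j C(5,j)(8-j)!
= C(5,0)·8! - C(5,1)·7! + C(5,2)·6! - C(5,3)·5! + C(5,4)·4! - C(5,5)·3!
= 40320 - 25200 + 7200 - 1200 + 120 - 6
= 21234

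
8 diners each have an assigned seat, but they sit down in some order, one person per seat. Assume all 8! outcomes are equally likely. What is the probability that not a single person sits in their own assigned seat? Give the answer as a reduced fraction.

2119/5760

Favorable outcomes: !8 = 14833.
Total outcomes: 8! = 40320.
Probability = 14833/40320 = 2119/5760.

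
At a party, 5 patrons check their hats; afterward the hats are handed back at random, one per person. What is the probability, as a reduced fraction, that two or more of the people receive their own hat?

Favorable outcomes: Σ_{i≥2} C(5,i)·!(5-i) = 10·2 + 10·1 + 5·0 + 1·1 = 31.
Total outcomes: 5! = 120.
Probability = 31/120 = 31/120.

31/120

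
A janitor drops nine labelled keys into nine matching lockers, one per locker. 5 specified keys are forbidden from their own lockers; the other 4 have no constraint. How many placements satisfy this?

Inclusion-exclusion on the 5 forbidden self-matches:
Σ_{j=0}^{5} (-1)^j C(5,j)(9-j)!
= C(5,0)·9! - C(5,1)·8! + C(5,2)·7! - C(5,3)·6! + C(5,4)·5! - C(5,5)·4!
= 362880 - 201600 + 50400 - 7200 + 600 - 24
= 205056

205056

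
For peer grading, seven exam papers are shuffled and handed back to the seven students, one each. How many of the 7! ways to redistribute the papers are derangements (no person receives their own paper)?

1854

The subfactorial !7 = [7!/e] (nearest integer).
7! = 5040, and 5040/e ≈ 1854.11, so !7 = 1854.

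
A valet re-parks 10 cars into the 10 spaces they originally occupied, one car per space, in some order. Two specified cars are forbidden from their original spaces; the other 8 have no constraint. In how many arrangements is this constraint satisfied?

2943360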